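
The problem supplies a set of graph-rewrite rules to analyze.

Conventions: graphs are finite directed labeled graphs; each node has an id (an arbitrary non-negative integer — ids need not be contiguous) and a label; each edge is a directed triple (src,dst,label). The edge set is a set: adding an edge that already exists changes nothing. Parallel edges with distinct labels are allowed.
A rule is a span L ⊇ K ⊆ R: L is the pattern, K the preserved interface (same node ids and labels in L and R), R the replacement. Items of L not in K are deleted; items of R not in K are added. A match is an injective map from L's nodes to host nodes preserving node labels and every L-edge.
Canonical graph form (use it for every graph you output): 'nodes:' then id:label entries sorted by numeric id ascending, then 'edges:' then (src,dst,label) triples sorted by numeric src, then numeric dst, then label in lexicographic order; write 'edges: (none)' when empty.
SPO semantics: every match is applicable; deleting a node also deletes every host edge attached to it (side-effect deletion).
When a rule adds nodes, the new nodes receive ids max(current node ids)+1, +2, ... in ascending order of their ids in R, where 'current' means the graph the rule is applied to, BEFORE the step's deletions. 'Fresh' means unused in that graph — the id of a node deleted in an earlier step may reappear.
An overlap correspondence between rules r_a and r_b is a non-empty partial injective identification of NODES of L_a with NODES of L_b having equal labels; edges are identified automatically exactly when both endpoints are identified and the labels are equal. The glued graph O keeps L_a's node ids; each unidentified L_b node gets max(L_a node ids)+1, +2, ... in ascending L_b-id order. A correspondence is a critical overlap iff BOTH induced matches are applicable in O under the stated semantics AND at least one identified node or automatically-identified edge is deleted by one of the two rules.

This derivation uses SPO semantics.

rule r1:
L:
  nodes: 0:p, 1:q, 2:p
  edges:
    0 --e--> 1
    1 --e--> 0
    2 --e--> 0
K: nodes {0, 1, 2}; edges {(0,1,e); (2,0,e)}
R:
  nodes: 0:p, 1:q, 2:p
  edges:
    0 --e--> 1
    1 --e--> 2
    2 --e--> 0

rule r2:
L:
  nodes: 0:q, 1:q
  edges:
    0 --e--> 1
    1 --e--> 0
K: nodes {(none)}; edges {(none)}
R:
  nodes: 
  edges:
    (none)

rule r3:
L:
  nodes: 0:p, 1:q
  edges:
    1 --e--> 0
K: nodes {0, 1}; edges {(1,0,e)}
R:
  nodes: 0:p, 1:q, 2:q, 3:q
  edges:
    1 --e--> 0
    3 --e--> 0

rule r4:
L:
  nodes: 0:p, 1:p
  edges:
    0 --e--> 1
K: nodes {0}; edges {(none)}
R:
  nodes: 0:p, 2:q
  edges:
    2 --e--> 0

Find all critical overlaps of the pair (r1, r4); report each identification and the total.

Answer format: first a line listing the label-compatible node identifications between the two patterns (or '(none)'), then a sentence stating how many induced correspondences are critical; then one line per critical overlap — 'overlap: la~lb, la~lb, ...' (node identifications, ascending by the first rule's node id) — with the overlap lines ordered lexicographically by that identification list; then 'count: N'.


label-compatible node identifications between L(r1) and L(r4): 0~0, 0~1, 2~0, 2~1
4 of the induced correspondences are critical overlaps of r1 and r4.
overlap: 0~0, 2~1
overlap: 0~1
overlap: 0~1, 2~0
overlap: 2~1
count: 4


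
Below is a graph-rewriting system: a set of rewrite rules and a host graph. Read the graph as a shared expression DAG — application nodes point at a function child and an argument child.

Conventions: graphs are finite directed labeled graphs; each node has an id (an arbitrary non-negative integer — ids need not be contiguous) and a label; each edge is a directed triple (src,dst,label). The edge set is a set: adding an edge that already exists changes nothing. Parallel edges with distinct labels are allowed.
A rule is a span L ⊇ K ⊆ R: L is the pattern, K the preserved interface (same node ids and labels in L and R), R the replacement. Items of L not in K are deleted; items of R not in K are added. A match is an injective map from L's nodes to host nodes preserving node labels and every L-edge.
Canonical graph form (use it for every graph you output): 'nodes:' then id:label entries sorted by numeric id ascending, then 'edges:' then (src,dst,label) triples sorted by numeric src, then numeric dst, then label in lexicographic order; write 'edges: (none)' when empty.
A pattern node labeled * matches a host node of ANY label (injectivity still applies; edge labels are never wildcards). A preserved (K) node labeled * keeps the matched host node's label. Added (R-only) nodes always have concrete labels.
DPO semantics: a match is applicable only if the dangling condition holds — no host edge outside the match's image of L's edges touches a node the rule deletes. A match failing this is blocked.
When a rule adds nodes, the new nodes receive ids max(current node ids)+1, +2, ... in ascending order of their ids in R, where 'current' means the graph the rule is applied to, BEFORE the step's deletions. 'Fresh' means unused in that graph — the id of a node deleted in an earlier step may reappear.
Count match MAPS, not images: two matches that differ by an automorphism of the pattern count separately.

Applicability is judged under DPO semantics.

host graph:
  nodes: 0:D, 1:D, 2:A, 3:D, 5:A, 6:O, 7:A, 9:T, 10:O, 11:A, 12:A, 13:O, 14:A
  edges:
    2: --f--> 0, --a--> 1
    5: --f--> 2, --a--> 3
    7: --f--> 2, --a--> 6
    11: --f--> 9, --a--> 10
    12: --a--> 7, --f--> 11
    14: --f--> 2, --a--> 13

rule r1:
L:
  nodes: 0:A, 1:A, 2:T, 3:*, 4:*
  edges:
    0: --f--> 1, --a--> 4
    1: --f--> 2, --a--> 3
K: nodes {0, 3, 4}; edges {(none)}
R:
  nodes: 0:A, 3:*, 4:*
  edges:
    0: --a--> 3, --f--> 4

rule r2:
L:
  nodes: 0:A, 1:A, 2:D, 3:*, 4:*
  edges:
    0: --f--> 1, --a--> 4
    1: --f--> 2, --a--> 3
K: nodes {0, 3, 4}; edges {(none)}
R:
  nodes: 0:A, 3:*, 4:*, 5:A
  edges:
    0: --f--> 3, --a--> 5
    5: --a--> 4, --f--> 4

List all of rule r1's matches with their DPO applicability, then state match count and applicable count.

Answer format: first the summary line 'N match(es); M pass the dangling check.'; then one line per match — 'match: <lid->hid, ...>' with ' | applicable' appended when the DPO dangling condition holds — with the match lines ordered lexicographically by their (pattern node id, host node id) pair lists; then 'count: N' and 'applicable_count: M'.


1 match(es); 1 pass the dangling check.
match: 0->12, 1->11, 2->9, 3->10, 4->7 | applicable
count: 1
applicable_count: 1


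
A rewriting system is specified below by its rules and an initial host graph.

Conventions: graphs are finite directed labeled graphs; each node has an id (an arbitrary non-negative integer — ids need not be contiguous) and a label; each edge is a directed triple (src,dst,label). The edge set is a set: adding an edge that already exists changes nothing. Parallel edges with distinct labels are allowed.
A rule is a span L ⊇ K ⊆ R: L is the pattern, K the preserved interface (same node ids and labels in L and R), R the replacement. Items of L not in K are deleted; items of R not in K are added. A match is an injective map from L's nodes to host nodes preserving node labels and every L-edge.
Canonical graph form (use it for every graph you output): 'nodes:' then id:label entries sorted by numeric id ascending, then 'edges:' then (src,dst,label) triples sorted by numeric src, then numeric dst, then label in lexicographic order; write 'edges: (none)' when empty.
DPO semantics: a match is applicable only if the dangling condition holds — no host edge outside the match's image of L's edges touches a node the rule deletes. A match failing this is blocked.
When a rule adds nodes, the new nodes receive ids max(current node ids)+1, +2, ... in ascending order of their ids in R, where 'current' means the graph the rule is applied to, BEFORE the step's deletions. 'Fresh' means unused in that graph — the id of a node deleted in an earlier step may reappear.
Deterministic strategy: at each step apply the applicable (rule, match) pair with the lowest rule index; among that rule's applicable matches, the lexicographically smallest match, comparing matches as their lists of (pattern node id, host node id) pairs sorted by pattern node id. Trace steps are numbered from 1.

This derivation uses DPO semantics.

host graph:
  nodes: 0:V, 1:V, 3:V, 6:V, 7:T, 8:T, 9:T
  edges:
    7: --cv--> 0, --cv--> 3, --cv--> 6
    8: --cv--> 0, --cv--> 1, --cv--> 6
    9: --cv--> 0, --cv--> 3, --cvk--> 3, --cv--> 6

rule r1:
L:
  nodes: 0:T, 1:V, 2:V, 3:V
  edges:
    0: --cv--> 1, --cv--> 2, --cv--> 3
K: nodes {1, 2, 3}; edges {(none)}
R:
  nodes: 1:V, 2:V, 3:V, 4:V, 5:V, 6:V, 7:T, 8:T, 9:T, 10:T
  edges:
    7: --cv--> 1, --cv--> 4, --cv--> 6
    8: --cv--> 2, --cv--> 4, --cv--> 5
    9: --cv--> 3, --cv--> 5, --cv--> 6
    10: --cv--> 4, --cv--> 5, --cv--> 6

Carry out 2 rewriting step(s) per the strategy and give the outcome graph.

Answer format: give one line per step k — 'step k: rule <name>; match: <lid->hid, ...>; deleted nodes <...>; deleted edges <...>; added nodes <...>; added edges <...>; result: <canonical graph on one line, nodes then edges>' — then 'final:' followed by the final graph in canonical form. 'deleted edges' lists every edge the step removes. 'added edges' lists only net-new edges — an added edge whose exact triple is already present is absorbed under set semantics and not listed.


step 1: rule r1; match: 0->7, 1->0, 2->3, 3->6; deleted nodes 7; deleted edges (7,0,cv); (7,3,cv); (7,6,cv); added nodes 10, 11, 12, 13, 14, 15, 16; added edges (13,0,cv); (13,10,cv); (13,12,cv); (14,3,cv); (14,10,cv); (14,11,cv); (15,6,cv); (15,11,cv); (15,12,cv); (16,10,cv); (16,11,cv); (16,12,cv); result: nodes: 0:V, 1:V, 3:V, 6:V, 8:T, 9:T, 10:V, 11:V, 12:V, 13:T, 14:T, 15:T, 16:T edges: (8,0,cv); (8,1,cv); (8,6,cv); (9,0,cv); (9,3,cv); (9,3,cvk); (9,6,cv); (13,0,cv); (13,10,cv); (13,12,cv); (14,3,cv); (14,10,cv); (14,11,cv); (15,6,cv); (15,11,cv); (15,12,cv); (16,10,cv); (16,11,cv); (16,12,cv)
step 2: rule r1; match: 0->8, 1->0, 2->1, 3->6; deleted nodes 8; deleted edges (8,0,cv); (8,1,cv); (8,6,cv); added nodes 17, 18, 19, 20, 21, 22, 23; added edges (20,0,cv); (20,17,cv); (20,19,cv); (21,1,cv); (21,17,cv); (21,18,cv); (22,6,cv); (22,18,cv); (22,19,cv); (23,17,cv); (23,18,cv); (23,19,cv); result: nodes: 0:V, 1:V, 3:V, 6:V, 9:T, 10:V, 11:V, 12:V, 13:T, 14:T, 15:T, 16:T, 17:V, 18:V, 19:V, 20:T, 21:T, 22:T, 23:T edges: (9,0,cv); (9,3,cv); (9,3,cvk); (9,6,cv); (13,0,cv); (13,10,cv); (13,12,cv); (14,3,cv); (14,10,cv); (14,11,cv); (15,6,cv); (15,11,cv); (15,12,cv); (16,10,cv); (16,11,cv); (16,12,cv); (20,0,cv); (20,17,cv); (20,19,cv); (21,1,cv); (21,17,cv); (21,18,cv); (22,6,cv); (22,18,cv); (22,19,cv); (23,17,cv); (23,18,cv); (23,19,cv)
final:
nodes: 0:V, 1:V, 3:V, 6:V, 9:T, 10:V, 11:V, 12:V, 13:T, 14:T, 15:T, 16:T, 17:V, 18:V, 19:V, 20:T, 21:T, 22:T, 23:T
edges: (9,0,cv); (9,3,cv); (9,3,cvk); (9,6,cv); (13,0,cv); (13,10,cv); (13,12,cv); (14,3,cv); (14,10,cv); (14,11,cv); (15,6,cv); (15,11,cv); (15,12,cv); (16,10,cv); (16,11,cv); (16,12,cv); (20,0,cv); (20,17,cv); (20,19,cv); (21,1,cv); (21,17,cv); (21,18,cv); (22,6,cv); (22,18,cv); (22,19,cv); (23,17,cv); (23,18,cv); (23,19,cv)


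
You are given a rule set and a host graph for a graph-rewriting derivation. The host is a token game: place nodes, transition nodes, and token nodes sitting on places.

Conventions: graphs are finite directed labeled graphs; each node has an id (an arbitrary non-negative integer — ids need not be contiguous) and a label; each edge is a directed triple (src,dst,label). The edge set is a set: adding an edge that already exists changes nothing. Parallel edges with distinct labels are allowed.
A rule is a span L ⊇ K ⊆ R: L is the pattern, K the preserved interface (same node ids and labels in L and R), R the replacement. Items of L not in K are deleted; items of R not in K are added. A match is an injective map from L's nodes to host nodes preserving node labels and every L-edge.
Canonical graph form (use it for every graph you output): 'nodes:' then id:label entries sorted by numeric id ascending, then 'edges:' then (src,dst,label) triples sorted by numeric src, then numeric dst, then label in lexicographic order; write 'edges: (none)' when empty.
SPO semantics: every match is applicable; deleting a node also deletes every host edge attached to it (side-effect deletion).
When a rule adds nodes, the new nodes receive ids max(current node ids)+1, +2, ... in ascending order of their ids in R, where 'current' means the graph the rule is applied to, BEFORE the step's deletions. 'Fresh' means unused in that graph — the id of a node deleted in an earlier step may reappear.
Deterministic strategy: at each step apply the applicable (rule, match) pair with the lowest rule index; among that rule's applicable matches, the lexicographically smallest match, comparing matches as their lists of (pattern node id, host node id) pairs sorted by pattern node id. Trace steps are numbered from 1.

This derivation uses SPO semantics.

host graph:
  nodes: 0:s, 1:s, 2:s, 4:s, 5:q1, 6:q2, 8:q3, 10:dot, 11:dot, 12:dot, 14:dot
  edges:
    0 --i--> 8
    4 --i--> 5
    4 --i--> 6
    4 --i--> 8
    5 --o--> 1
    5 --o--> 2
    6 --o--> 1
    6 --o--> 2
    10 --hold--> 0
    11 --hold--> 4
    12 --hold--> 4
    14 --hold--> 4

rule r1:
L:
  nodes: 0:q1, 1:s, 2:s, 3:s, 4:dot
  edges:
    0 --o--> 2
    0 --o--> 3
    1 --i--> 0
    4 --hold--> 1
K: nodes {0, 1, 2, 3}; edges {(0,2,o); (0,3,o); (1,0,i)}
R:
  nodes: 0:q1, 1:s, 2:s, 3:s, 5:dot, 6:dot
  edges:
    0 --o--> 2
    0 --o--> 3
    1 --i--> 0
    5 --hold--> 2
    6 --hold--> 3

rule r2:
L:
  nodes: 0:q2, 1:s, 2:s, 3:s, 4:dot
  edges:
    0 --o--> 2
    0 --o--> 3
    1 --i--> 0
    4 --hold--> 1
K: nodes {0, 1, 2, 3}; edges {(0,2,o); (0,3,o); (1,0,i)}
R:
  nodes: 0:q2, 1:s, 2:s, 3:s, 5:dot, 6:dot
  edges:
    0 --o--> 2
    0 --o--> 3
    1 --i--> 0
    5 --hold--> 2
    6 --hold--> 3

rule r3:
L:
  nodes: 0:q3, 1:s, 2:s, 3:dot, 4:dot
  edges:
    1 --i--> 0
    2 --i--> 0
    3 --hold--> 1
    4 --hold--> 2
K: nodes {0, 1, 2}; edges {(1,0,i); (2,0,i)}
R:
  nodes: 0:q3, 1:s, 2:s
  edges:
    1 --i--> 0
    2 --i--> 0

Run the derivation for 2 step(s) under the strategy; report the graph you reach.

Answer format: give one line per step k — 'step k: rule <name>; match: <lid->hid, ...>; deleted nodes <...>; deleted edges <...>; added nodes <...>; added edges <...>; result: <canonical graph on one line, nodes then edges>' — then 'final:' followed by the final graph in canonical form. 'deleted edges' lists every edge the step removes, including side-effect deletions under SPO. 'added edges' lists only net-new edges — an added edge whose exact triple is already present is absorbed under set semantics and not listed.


step 1: rule r1; match: 0->5, 1->4, 2->1, 3->2, 4->11; deleted nodes 11; deleted edges (11,4,hold); added nodes 15, 16; added edges (15,1,hold); (16,2,hold); result: nodes: 0:s, 1:s, 2:s, 4:s, 5:q1, 6:q2, 8:q3, 10:dot, 12:dot, 14:dot, 15:dot, 16:dot edges: (0,8,i); (4,5,i); (4,6,i); (4,8,i); (5,1,o); (5,2,o); (6,1,o); (6,2,o); (10,0,hold); (12,4,hold); (14,4,hold); (15,1,hold); (16,2,hold)
step 2: rule r1; match: 0->5, 1->4, 2->1, 3->2, 4->12; deleted nodes 12; deleted edges (12,4,hold); added nodes 17, 18; added edges (17,1,hold); (18,2,hold); result: nodes: 0:s, 1:s, 2:s, 4:s, 5:q1, 6:q2, 8:q3, 10:dot, 14:dot, 15:dot, 16:dot, 17:dot, 18:dot edges: (0,8,i); (4,5,i); (4,6,i); (4,8,i); (5,1,o); (5,2,o); (6,1,o); (6,2,o); (10,0,hold); (14,4,hold); (15,1,hold); (16,2,hold); (17,1,hold); (18,2,hold)
final:
nodes: 0:s, 1:s, 2:s, 4:s, 5:q1, 6:q2, 8:q3, 10:dot, 14:dot, 15:dot, 16:dot, 17:dot, 18:dot
edges: (0,8,i); (4,5,i); (4,6,i); (4,8,i); (5,1,o); (5,2,o); (6,1,o); (6,2,o); (10,0,hold); (14,4,hold); (15,1,hold); (16,2,hold); (17,1,hold); (18,2,hold)


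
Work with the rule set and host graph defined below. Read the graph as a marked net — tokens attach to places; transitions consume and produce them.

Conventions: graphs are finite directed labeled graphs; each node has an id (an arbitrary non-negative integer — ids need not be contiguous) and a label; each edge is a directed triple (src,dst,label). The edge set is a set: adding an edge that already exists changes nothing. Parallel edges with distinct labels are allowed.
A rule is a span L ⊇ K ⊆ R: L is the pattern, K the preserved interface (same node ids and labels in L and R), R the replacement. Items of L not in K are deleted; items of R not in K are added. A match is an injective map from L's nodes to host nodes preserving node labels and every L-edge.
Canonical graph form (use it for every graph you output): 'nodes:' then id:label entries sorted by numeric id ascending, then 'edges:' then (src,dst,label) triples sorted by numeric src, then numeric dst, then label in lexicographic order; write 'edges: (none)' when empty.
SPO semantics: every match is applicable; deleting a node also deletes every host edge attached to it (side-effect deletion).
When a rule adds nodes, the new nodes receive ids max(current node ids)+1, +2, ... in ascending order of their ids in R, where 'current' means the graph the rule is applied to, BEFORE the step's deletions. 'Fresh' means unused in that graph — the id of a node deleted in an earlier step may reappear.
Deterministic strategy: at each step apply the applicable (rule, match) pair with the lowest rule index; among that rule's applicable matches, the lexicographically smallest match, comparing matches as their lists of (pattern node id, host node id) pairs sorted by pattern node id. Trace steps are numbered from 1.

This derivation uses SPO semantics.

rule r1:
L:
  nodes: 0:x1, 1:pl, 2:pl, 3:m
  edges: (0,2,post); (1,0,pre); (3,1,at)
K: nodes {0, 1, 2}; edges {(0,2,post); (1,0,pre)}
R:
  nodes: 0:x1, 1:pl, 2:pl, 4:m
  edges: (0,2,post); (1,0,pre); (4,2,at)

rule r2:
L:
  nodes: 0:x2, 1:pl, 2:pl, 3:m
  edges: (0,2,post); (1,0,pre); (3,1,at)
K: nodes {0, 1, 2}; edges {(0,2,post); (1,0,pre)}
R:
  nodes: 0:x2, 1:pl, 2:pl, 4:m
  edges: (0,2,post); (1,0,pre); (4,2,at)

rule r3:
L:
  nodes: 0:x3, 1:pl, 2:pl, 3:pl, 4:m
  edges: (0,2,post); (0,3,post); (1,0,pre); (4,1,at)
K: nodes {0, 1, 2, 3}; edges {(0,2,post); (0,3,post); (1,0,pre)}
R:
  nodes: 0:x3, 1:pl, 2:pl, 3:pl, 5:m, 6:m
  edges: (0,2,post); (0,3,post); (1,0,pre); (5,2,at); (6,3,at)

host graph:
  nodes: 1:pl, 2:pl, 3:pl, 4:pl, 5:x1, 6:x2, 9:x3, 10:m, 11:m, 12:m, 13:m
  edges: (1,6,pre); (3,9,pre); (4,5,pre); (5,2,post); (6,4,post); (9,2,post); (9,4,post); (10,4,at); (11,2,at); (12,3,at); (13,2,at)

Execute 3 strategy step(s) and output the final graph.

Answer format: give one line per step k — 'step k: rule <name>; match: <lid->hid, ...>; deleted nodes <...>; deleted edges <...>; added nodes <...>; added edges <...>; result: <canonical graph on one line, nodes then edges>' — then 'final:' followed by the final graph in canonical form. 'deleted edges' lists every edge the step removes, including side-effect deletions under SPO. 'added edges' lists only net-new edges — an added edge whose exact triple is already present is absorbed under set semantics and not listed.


step 1: rule r1; match: 0->5, 1->4, 2->2, 3->10; deleted nodes 10; deleted edges (10,4,at); added nodes 14; added edges (14,2,at); result: nodes: 1:pl, 2:pl, 3:pl, 4:pl, 5:x1, 6:x2, 9:x3, 11:m, 12:m, 13:m, 14:m edges: (1,6,pre); (3,9,pre); (4,5,pre); (5,2,post); (6,4,post); (9,2,post); (9,4,post); (11,2,at); (12,3,at); (13,2,at); (14,2,at)
step 2: rule r3; match: 0->9, 1->3, 2->2, 3->4, 4->12; deleted nodes 12; deleted edges (12,3,at); added nodes 15, 16; added edges (15,2,at); (16,4,at); result: nodes: 1:pl, 2:pl, 3:pl, 4:pl, 5:x1, 6:x2, 9:x3, 11:m, 13:m, 14:m, 15:m, 16:m edges: (1,6,pre); (3,9,pre); (4,5,pre); (5,2,post); (6,4,post); (9,2,post); (9,4,post); (11,2,at); (13,2,at); (14,2,at); (15,2,at); (16,4,at)
step 3: rule r1; match: 0->5, 1->4, 2->2, 3->16; deleted nodes 16; deleted edges (16,4,at); added nodes 17; added edges (17,2,at); result: nodes: 1:pl, 2:pl, 3:pl, 4:pl, 5:x1, 6:x2, 9:x3, 11:m, 13:m, 14:m, 15:m, 17:m edges: (1,6,pre); (3,9,pre); (4,5,pre); (5,2,post); (6,4,post); (9,2,post); (9,4,post); (11,2,at); (13,2,at); (14,2,at); (15,2,at); (17,2,at)
final:
nodes: 1:pl, 2:pl, 3:pl, 4:pl, 5:x1, 6:x2, 9:x3, 11:m, 13:m, 14:m, 15:m, 17:m
edges: (1,6,pre); (3,9,pre); (4,5,pre); (5,2,post); (6,4,post); (9,2,post); (9,4,post); (11,2,at); (13,2,at); (14,2,at); (15,2,at); (17,2,at)


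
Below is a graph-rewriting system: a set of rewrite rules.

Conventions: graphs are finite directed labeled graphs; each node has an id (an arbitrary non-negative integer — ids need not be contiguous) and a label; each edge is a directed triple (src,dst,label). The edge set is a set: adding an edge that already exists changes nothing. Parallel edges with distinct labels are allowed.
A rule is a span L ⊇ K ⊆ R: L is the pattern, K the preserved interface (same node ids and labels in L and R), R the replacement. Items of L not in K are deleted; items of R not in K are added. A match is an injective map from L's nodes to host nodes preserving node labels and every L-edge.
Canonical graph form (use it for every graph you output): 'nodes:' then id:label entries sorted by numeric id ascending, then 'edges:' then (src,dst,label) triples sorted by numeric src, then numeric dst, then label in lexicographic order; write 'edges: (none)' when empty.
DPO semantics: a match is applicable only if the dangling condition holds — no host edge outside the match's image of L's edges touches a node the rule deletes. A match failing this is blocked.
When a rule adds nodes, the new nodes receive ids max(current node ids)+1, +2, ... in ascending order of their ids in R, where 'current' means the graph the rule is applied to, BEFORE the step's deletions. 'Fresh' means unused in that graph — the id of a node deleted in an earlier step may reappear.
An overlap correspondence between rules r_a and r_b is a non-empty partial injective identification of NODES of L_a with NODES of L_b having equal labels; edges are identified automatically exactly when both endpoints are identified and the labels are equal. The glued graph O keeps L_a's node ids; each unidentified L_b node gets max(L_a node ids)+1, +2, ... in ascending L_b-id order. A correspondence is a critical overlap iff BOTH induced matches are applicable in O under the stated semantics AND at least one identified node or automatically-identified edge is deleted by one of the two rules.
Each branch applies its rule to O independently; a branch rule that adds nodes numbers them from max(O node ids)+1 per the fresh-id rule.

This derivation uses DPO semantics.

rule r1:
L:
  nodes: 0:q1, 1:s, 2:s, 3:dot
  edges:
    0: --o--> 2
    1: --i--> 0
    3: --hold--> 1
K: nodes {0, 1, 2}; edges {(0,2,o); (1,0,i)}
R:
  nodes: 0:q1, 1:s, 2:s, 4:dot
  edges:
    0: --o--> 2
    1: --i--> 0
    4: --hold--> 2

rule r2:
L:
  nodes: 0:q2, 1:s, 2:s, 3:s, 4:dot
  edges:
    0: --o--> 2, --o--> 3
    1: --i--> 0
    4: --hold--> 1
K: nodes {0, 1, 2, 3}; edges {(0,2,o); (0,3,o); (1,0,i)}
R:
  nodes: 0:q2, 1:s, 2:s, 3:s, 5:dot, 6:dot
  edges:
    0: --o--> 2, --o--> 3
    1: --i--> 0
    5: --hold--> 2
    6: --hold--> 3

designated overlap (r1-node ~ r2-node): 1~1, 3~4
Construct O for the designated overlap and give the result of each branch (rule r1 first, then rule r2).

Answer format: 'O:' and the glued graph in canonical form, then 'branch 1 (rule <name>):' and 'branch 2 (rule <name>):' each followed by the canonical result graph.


O:
nodes: 0:q1, 1:s, 2:s, 3:dot, 4:q2, 5:s, 6:s
edges: (0,2,o); (1,0,i); (1,4,i); (3,1,hold); (4,5,o); (4,6,o)
branch 1 (rule r1):
nodes: 0:q1, 1:s, 2:s, 4:q2, 5:s, 6:s, 7:dot
edges: (0,2,o); (1,0,i); (1,4,i); (4,5,o); (4,6,o); (7,2,hold)
branch 2 (rule r2):
nodes: 0:q1, 1:s, 2:s, 4:q2, 5:s, 6:s, 7:dot, 8:dot
edges: (0,2,o); (1,0,i); (1,4,i); (4,5,o); (4,6,o); (7,5,hold); (8,6,hold)


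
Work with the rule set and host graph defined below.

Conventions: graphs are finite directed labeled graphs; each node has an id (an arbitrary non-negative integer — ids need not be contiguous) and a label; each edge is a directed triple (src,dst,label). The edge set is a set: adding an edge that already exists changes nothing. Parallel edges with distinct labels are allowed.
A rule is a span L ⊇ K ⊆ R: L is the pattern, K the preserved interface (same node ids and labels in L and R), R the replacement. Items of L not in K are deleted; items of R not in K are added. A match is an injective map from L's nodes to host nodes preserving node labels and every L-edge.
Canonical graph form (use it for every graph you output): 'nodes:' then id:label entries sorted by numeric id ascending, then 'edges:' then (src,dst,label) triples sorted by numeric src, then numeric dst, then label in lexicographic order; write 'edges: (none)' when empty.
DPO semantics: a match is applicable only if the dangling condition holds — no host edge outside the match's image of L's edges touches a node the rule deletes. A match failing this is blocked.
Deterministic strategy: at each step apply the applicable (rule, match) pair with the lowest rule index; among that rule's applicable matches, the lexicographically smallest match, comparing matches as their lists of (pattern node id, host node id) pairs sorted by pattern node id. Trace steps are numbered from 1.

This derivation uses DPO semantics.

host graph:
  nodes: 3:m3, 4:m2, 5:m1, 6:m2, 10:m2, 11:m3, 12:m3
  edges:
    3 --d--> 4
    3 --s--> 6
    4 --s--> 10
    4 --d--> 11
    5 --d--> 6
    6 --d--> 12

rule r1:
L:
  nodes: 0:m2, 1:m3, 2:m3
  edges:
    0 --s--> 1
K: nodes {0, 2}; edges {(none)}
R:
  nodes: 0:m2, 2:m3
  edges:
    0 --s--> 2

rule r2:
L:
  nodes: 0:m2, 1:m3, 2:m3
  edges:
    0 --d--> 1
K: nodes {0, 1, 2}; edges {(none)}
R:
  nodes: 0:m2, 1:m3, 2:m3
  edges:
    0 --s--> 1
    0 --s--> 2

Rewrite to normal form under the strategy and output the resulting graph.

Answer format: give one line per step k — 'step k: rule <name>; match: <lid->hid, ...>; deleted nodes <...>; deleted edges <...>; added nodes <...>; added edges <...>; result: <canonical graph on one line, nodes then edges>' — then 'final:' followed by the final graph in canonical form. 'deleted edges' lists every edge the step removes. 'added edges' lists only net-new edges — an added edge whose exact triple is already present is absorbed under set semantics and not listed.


step 1: rule r2; match: 0->4, 1->11, 2->3; deleted nodes (none); deleted edges (4,11,d); added nodes (none); added edges (4,3,s); (4,11,s); result: nodes: 3:m3, 4:m2, 5:m1, 6:m2, 10:m2, 11:m3, 12:m3 edges: (3,4,d); (3,6,s); (4,3,s); (4,10,s); (4,11,s); (5,6,d); (6,12,d)
step 2: rule r1; match: 0->4, 1->11, 2->3; deleted nodes 11; deleted edges (4,11,s); added nodes (none); added edges (none); result: nodes: 3:m3, 4:m2, 5:m1, 6:m2, 10:m2, 12:m3 edges: (3,4,d); (3,6,s); (4,3,s); (4,10,s); (5,6,d); (6,12,d)
step 3: rule r2; match: 0->6, 1->12, 2->3; deleted nodes (none); deleted edges (6,12,d); added nodes (none); added edges (6,3,s); (6,12,s); result: nodes: 3:m3, 4:m2, 5:m1, 6:m2, 10:m2, 12:m3 edges: (3,4,d); (3,6,s); (4,3,s); (4,10,s); (5,6,d); (6,3,s); (6,12,s)
step 4: rule r1; match: 0->6, 1->12, 2->3; deleted nodes 12; deleted edges (6,12,s); added nodes (none); added edges (none); result: nodes: 3:m3, 4:m2, 5:m1, 6:m2, 10:m2 edges: (3,4,d); (3,6,s); (4,3,s); (4,10,s); (5,6,d); (6,3,s)
final:
nodes: 3:m3, 4:m2, 5:m1, 6:m2, 10:m2
edges: (3,4,d); (3,6,s); (4,3,s); (4,10,s); (5,6,d); (6,3,s)


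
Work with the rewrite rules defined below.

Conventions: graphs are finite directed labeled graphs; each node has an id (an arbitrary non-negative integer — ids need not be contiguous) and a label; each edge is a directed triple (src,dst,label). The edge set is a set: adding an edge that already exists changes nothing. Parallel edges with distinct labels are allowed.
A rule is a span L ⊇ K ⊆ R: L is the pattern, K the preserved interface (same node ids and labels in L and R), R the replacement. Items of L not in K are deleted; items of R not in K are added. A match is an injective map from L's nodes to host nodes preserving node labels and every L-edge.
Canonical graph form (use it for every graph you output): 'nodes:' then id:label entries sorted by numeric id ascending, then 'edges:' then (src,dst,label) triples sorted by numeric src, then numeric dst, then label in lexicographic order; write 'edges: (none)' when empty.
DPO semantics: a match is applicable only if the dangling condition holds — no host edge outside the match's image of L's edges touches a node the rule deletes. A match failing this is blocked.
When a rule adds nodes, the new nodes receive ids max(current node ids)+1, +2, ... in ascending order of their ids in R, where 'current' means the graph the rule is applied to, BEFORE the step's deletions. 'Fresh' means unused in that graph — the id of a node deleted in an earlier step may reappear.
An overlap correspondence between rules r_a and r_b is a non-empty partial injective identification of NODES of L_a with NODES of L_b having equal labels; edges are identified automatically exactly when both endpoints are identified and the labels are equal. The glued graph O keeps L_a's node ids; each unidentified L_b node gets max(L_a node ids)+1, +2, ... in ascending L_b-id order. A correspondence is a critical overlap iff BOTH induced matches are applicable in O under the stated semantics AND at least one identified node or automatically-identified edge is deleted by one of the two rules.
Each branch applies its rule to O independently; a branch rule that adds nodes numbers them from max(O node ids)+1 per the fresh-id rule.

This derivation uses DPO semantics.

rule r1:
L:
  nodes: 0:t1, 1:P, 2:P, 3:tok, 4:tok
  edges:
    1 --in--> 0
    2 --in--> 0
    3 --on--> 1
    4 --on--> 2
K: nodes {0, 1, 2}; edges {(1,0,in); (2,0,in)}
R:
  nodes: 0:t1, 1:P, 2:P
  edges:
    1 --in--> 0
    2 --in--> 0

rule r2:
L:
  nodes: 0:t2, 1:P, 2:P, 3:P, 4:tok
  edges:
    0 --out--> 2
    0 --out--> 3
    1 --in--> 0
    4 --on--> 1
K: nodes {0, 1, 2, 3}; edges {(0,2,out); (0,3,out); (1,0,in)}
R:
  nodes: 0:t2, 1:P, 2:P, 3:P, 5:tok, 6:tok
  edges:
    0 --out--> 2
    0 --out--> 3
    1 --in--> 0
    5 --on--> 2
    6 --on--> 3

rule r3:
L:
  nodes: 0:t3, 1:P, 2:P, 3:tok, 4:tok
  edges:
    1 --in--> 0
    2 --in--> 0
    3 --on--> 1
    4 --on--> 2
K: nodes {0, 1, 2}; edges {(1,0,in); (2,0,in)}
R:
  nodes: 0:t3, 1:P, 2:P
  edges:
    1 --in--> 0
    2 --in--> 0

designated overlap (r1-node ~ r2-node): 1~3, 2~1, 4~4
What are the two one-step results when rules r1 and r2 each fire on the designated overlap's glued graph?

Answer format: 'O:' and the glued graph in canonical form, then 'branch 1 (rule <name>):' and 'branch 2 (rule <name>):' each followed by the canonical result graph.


O:
nodes: 0:t1, 1:P, 2:P, 3:tok, 4:tok, 5:t2, 6:P
edges: (1,0,in); (2,0,in); (2,5,in); (3,1,on); (4,2,on); (5,1,out); (5,6,out)
branch 1 (rule r1):
nodes: 0:t1, 1:P, 2:P, 5:t2, 6:P
edges: (1,0,in); (2,0,in); (2,5,in); (5,1,out); (5,6,out)
branch 2 (rule r2):
nodes: 0:t1, 1:P, 2:P, 3:tok, 5:t2, 6:P, 7:tok, 8:tok
edges: (1,0,in); (2,0,in); (2,5,in); (3,1,on); (5,1,out); (5,6,out); (7,6,on); (8,1,on)


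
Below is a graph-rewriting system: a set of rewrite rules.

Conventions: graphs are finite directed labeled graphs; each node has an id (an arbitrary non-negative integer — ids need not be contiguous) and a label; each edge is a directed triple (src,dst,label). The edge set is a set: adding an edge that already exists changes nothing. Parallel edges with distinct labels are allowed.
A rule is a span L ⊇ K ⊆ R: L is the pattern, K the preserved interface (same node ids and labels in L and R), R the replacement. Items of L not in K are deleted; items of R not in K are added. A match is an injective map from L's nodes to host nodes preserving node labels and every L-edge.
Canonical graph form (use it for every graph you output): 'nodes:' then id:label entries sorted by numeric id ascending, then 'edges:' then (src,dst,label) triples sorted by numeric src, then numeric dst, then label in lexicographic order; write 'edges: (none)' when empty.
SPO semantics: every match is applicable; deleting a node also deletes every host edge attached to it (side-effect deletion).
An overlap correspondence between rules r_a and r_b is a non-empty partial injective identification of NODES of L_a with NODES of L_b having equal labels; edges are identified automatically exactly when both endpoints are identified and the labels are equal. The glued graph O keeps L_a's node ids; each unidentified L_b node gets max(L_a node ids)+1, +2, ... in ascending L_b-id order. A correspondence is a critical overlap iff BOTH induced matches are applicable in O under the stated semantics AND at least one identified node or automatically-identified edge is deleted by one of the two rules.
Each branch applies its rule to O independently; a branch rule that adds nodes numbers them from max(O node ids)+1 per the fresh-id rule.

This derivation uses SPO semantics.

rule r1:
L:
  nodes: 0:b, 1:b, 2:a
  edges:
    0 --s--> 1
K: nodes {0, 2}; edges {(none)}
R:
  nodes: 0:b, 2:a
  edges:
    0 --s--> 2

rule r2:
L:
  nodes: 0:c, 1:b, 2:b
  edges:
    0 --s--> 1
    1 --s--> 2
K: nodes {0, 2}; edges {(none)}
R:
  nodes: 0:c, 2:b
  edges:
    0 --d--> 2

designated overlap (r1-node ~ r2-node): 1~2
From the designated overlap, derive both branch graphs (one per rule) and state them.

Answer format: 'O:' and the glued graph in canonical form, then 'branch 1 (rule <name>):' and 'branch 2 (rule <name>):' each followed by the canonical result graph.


O:
nodes: 0:b, 1:b, 2:a, 3:c, 4:b
edges: (0,1,s); (3,4,s); (4,1,s)
branch 1 (rule r1):
nodes: 0:b, 2:a, 3:c, 4:b
edges: (0,2,s); (3,4,s)
branch 2 (rule r2):
nodes: 0:b, 1:b, 2:a, 3:c
edges: (0,1,s); (3,1,d)


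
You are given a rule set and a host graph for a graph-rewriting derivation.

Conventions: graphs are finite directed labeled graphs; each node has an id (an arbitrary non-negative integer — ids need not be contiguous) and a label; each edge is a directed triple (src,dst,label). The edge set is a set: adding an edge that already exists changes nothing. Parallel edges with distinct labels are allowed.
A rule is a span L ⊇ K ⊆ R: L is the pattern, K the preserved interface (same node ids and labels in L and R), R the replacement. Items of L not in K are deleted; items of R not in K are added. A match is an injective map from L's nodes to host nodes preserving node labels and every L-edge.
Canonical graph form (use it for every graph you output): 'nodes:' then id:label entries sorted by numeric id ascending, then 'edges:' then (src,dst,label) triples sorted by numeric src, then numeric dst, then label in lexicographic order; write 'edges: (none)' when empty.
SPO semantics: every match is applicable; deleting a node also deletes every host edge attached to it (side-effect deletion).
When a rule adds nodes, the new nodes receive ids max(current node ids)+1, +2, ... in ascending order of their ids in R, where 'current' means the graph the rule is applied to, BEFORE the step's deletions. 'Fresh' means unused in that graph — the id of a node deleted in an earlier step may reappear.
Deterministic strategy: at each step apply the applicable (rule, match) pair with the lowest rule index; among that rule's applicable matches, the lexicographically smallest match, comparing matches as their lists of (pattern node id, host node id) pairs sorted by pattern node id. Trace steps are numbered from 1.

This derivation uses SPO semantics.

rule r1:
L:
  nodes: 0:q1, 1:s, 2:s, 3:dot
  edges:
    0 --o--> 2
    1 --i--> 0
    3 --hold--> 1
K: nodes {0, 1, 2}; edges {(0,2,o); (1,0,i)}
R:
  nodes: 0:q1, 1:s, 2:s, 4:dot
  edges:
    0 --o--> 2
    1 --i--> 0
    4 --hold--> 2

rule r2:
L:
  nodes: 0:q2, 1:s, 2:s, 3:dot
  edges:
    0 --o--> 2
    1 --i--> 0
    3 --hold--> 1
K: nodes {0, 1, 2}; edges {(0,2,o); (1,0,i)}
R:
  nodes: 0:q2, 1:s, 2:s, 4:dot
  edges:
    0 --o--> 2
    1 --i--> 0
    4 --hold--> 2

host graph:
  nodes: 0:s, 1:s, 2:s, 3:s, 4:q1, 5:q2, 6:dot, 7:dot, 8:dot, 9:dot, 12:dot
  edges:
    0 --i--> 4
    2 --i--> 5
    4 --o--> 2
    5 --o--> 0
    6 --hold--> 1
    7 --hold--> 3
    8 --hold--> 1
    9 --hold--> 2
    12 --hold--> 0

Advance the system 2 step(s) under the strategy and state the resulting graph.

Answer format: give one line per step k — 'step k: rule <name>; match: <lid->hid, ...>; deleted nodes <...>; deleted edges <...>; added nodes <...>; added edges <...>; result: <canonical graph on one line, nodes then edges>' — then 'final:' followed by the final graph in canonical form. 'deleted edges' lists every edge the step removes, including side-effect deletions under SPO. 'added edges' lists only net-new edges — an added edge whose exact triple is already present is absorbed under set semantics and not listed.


step 1: rule r1; match: 0->4, 1->0, 2->2, 3->12; deleted nodes 12; deleted edges (12,0,hold); added nodes 13; added edges (13,2,hold); result: nodes: 0:s, 1:s, 2:s, 3:s, 4:q1, 5:q2, 6:dot, 7:dot, 8:dot, 9:dot, 13:dot edges: (0,4,i); (2,5,i); (4,2,o); (5,0,o); (6,1,hold); (7,3,hold); (8,1,hold); (9,2,hold); (13,2,hold)
step 2: rule r2; match: 0->5, 1->2, 2->0, 3->9; deleted nodes 9; deleted edges (9,2,hold); added nodes 14; added edges (14,0,hold); result: nodes: 0:s, 1:s, 2:s, 3:s, 4:q1, 5:q2, 6:dot, 7:dot, 8:dot, 13:dot, 14:dot edges: (0,4,i); (2,5,i); (4,2,o); (5,0,o); (6,1,hold); (7,3,hold); (8,1,hold); (13,2,hold); (14,0,hold)
final:
nodes: 0:s, 1:s, 2:s, 3:s, 4:q1, 5:q2, 6:dot, 7:dot, 8:dot, 13:dot, 14:dot
edges: (0,4,i); (2,5,i); (4,2,o); (5,0,o); (6,1,hold); (7,3,hold); (8,1,hold); (13,2,hold); (14,0,hold)


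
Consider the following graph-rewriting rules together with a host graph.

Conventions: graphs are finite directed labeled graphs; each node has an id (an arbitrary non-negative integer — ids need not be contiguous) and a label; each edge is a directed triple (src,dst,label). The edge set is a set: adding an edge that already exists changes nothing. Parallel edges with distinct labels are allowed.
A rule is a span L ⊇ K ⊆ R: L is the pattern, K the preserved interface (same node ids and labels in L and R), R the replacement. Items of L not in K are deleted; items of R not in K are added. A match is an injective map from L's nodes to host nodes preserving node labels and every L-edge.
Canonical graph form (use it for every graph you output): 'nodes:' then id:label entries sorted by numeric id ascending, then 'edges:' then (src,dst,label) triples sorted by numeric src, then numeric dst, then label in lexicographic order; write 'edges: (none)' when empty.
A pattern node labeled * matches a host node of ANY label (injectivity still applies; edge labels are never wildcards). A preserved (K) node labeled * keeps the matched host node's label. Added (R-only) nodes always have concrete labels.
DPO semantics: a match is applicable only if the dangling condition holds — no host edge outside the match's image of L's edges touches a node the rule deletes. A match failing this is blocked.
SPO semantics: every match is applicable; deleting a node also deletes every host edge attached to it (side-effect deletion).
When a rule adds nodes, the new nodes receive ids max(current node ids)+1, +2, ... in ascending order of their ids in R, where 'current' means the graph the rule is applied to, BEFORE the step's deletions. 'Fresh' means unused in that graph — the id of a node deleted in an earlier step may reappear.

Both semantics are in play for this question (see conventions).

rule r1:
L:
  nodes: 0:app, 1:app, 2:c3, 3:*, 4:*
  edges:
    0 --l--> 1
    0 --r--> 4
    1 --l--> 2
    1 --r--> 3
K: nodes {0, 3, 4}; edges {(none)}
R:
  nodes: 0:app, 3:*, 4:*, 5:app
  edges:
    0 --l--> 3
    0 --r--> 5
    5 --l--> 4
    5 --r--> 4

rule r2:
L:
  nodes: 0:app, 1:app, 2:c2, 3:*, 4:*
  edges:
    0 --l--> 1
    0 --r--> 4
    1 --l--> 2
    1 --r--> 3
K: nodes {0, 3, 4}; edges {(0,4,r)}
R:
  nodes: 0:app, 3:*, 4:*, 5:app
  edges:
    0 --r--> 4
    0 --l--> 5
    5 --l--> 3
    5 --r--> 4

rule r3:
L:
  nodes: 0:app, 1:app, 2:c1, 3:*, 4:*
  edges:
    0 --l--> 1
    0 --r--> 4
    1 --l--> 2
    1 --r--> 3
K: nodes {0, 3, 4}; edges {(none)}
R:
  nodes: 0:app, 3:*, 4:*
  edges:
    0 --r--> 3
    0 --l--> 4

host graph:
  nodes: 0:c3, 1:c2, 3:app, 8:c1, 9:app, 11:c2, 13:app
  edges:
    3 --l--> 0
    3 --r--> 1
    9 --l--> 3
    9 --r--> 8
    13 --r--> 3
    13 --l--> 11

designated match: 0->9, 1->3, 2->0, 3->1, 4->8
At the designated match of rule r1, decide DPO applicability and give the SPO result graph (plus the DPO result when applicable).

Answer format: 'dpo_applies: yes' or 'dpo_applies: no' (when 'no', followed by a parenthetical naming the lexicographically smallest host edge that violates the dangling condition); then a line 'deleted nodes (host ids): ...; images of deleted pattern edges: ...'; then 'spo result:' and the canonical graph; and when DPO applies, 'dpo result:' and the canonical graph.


dpo_applies: no
(the rule deletes node 3, which keeps host edge (13,3,r) outside the match image — the dangling condition fails, DPO blocks; SPO proceeds and side-deletes such edges)
deleted nodes (host ids): 0, 3; images of deleted pattern edges: (3,0,l); (3,1,r); (9,3,l); (9,8,r)
spo result:
nodes: 1:c2, 8:c1, 9:app, 11:c2, 13:app, 14:app
edges: (9,1,l); (9,14,r); (13,11,l); (14,8,l); (14,8,r)
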